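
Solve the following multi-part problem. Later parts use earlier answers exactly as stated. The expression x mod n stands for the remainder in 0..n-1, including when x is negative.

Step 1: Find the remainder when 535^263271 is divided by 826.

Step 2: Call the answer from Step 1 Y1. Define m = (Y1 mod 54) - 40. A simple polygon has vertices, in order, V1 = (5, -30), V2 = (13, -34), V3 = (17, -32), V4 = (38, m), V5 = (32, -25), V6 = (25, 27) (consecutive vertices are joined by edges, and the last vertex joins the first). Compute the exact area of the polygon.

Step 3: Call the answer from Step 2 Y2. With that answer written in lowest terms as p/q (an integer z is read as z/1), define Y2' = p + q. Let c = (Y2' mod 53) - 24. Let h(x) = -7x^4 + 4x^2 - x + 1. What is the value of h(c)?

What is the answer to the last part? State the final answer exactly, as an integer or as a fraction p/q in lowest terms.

-353459

Step 1: squarings mod 826: 535^1=535, 535^2=429, 535^4=669, 535^8=695, 535^16=641, 535^32=359, 535^64=25, 535^128=625, 535^256=753, 535^512=373, 535^1024=361, 535^2048=639, 535^4096=277, 535^8192=737, 535^16384=487, 535^32768=107, 535^65536=711, 535^131072=9, 535^262144=81; 535^263271 = 535^1 * 535^2 * 535^4 * 535^32 * 535^64 * 535^1024 * 535^262144 = 125 (mod 826); answer 125
Step 2: Y1 = 125; m = -23; cross terms: (5*-34 - 13*-30)=220, (13*-32 - 17*-34)=162, (17*-23 - 38*-32)=825, (38*-25 - 32*-23)=-214, (32*27 - 25*-25)=1489, (25*-30 - 5*27)=-885; twice the area = |1597| = 1597; area = 1597/2; answer 1597/2
Step 3: Y2 = 1597/2; threaded value p + q = 1599; c = -15; -7*(-15)^4 + 4*(-15)^2 - 1*(-15)^1 + 1 = (-354375) + (900) + (15) + (1) = -353459; answer -353459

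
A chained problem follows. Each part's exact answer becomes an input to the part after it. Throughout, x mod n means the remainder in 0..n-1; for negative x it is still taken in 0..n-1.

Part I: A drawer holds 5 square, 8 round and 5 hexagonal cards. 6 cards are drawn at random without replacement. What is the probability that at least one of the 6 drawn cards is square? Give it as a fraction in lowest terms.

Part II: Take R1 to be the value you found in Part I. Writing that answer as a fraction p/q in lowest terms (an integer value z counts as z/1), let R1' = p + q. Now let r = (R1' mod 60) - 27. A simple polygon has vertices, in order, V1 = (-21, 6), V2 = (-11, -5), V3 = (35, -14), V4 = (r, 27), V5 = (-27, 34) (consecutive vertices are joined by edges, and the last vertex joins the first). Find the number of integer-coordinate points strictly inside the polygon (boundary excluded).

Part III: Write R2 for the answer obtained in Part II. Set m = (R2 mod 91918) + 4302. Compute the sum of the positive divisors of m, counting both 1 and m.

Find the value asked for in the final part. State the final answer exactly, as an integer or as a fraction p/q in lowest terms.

Part I: total draws C(18,6) = 18564; complement C(13,6) = 1716; favorable 18564 - 1716 = 16848; P = 108/119; answer 108/119
Part II: R1 = 108/119; threaded value p + q = 227; r = 20; cross terms: (-21*-5 - -11*6)=171, (-11*-14 - 35*-5)=329, (35*27 - 20*-14)=1225, (20*34 - -27*27)=1409, (-27*6 - -21*34)=552; twice the area = |3686| = 3686; area = 1843; boundary points = 1 + 1 + 1 + 1 + 2 = 6; strictly interior points = area - boundary/2 + 1 = 1841; answer 1841
Part III: R2 = 1841; m = 6143; 6143 is prime, so its only divisors are 1 and 6143; sigma = 1 + 6143 = 6144; answer 6144

6144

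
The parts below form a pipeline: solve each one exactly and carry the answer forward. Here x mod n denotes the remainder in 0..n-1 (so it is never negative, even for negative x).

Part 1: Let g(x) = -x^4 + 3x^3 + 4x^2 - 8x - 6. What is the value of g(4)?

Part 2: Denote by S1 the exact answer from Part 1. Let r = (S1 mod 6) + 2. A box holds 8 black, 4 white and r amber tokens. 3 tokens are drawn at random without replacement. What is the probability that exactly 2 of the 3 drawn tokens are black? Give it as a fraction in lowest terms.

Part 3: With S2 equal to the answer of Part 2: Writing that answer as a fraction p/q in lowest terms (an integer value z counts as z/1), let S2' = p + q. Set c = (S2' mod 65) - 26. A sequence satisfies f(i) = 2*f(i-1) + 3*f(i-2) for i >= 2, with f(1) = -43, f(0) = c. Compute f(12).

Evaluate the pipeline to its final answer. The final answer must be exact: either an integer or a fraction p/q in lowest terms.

-8237339

Part 1: -1*(4)^4 + 3*(4)^3 + 4*(4)^2 - 8*(4)^1 - 6 = (-256) + (192) + (64) + (-32) + (-6) = -38; answer -38
Part 2: S1 = -38; r = 6; total draws C(18,3) = 816; favorable C(8,2)*C(10,1) = 280; P = 35/102; answer 35/102
Part 3: S2 = 35/102; threaded value p + q = 137; c = -19; f(2) = 2*(-43) + 3*(-19) = -143; iterating: f(2)=-143, f(3)=-415, f(4)=-1259, f(5)=-3763, f(6)=-11303, f(7)=-33895, f(8)=-101699, f(9)=-305083, f(10)=-915263, f(11)=-2745775, f(12)=-8237339; answer -8237339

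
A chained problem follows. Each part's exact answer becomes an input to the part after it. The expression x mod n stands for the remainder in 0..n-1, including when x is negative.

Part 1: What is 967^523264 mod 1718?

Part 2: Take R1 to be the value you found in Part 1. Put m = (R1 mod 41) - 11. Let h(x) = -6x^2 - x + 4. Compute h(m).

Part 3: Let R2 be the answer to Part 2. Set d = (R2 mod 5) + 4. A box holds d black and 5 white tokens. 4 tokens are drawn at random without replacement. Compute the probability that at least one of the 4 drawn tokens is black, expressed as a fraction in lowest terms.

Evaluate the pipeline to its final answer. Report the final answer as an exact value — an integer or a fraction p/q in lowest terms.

Part 1: squarings mod 1718: 967^1=967, 967^2=497, 967^4=1335, 967^8=659, 967^16=1345, 967^32=1689, 967^64=841, 967^128=1183, 967^256=1037, 967^512=1619, 967^1024=1211, 967^2048=1067, 967^4096=1173, 967^8192=1529, 967^16384=1361, 967^32768=317, 967^65536=845, 967^131072=1055, 967^262144=1479; 967^523264 = 967^1024 * 967^2048 * 967^4096 * 967^8192 * 967^16384 * 967^32768 * 967^65536 * 967^131072 * 967^262144 = 1053 (mod 1718); answer 1053
Part 2: R1 = 1053; m = 17; -6*(17)^2 - 1*(17)^1 + 4 = (-1734) + (-17) + (4) = -1747; answer -1747
Part 3: R2 = -1747; d = 7; total draws C(12,4) = 495; complement C(5,4) = 5; favorable 495 - 5 = 490; P = 98/99; answer 98/99

98/99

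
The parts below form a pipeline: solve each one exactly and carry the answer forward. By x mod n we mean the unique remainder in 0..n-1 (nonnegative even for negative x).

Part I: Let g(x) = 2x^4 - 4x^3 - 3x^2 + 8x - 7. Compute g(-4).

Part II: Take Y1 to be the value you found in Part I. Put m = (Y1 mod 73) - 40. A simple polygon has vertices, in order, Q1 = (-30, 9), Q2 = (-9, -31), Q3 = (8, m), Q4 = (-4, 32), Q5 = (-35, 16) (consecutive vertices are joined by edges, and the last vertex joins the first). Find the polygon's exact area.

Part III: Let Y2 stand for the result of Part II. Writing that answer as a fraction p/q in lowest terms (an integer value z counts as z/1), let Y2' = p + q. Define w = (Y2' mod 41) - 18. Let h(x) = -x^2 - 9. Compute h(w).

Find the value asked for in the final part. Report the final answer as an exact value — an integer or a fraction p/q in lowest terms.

Part I: 2*(-4)^4 - 4*(-4)^3 - 3*(-4)^2 + 8*(-4)^1 - 7 = (512) + (256) + (-48) + (-32) + (-7) = 681; answer 681
Part II: Y1 = 681; m = -16; cross terms: (-30*-31 - -9*9)=1011, (-9*-16 - 8*-31)=392, (8*32 - -4*-16)=192, (-4*16 - -35*32)=1056, (-35*9 - -30*16)=165; twice the area = |2816| = 2816; area = 1408; answer 1408
Part III: Y2 = 1408; threaded value p + q = 1409; w = -3; -1*(-3)^2 - 9 = (-9) + (-9) = -18; answer -18

-18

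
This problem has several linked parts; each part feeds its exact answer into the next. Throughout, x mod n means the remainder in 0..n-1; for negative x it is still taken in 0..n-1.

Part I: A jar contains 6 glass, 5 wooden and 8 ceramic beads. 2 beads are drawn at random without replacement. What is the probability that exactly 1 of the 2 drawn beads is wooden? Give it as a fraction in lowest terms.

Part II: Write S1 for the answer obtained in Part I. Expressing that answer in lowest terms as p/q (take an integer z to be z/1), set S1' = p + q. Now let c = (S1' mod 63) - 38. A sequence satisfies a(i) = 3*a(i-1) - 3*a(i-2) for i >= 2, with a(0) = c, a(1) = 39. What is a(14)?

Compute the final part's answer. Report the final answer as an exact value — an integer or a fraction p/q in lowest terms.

54675

Part I: total draws C(19,2) = 171; favorable C(5,1)*C(14,1) = 70; P = 70/171; answer 70/171
Part II: S1 = 70/171; threaded value p + q = 241; c = 14; a(2) = 3*(39) - 3*(14) = 75; iterating: a(2)=75, a(3)=108, a(4)=99, a(5)=-27, a(6)=-378, a(7)=-1053, a(8)=-2025, a(9)=-2916, a(10)=-2673, a(11)=729, a(12)=10206, a(13)=28431, a(14)=54675; answer 54675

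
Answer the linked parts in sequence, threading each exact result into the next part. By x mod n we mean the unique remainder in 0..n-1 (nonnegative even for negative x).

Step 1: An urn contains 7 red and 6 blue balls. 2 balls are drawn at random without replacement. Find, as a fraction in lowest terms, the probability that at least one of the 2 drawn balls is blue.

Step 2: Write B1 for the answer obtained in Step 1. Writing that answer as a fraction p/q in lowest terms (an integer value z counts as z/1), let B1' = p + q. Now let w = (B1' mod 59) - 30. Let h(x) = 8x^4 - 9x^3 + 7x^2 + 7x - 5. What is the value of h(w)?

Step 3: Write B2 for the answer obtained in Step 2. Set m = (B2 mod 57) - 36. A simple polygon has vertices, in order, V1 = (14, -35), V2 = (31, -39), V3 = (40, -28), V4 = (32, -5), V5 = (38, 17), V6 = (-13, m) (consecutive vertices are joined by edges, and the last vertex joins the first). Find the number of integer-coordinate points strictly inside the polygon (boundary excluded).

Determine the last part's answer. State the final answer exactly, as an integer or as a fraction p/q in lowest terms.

1749

Step 1: total draws C(13,2) = 78; complement C(7,2) = 21; favorable 78 - 21 = 57; P = 19/26; answer 19/26
Step 2: B1 = 19/26; threaded value p + q = 45; w = 15; 8*(15)^4 - 9*(15)^3 + 7*(15)^2 + 7*(15)^1 - 5 = (405000) + (-30375) + (1575) + (105) + (-5) = 376300; answer 376300
Step 3: B2 = 376300; m = 7; cross terms: (14*-39 - 31*-35)=539, (31*-28 - 40*-39)=692, (40*-5 - 32*-28)=696, (32*17 - 38*-5)=734, (38*7 - -13*17)=487, (-13*-35 - 14*7)=357; twice the area = |3505| = 3505; area = 3505/2; boundary points = 1 + 1 + 1 + 2 + 1 + 3 = 9; strictly interior points = area - boundary/2 + 1 = 1749; answer 1749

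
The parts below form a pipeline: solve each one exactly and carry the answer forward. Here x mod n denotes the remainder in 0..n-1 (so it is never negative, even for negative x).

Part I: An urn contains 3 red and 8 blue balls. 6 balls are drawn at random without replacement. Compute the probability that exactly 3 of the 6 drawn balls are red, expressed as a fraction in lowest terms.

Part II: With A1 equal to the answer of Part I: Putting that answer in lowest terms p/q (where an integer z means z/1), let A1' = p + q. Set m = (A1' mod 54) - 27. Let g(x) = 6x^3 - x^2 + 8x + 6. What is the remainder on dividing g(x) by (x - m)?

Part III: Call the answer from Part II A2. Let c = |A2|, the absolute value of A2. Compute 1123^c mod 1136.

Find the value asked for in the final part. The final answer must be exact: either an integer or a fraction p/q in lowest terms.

Part I: total draws C(11,6) = 462; favorable C(3,3)*C(8,3) = 56; P = 4/33; answer 4/33
Part II: A1 = 4/33; threaded value p + q = 37; m = 10; remainder = value at the root: 6*(10)^3 - 1*(10)^2 + 8*(10)^1 + 6 = (6000) + (-100) + (80) + (6) = 5986; answer 5986
Part III: A2 = 5986; c = 5986; squarings mod 1136: 1123^1=1123, 1123^2=169, 1123^4=161, 1123^8=929, 1123^16=817, 1123^32=657, 1123^64=1105, 1123^128=961, 1123^256=1089, 1123^512=1073, 1123^1024=561, 1123^2048=49, 1123^4096=129; 1123^5986 = 1123^2 * 1123^32 * 1123^64 * 1123^256 * 1123^512 * 1123^1024 * 1123^4096 = 697 (mod 1136); answer 697

697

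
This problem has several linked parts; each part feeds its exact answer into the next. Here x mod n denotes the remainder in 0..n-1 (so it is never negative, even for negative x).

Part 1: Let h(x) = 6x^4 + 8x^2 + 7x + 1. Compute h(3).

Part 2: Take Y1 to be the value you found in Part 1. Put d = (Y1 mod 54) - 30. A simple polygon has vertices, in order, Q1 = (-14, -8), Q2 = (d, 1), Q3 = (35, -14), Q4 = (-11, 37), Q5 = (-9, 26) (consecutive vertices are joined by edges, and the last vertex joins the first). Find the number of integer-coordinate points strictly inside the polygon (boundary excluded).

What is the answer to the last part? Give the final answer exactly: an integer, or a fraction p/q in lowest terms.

753

Part 1: 6*(3)^4 + 8*(3)^2 + 7*(3)^1 + 1 = (486) + (72) + (21) + (1) = 580; answer 580
Part 2: Y1 = 580; d = 10; cross terms: (-14*1 - 10*-8)=66, (10*-14 - 35*1)=-175, (35*37 - -11*-14)=1141, (-11*26 - -9*37)=47, (-9*-8 - -14*26)=436; twice the area = |1515| = 1515; area = 1515/2; boundary points = 3 + 5 + 1 + 1 + 1 = 11; strictly interior points = area - boundary/2 + 1 = 753; answer 753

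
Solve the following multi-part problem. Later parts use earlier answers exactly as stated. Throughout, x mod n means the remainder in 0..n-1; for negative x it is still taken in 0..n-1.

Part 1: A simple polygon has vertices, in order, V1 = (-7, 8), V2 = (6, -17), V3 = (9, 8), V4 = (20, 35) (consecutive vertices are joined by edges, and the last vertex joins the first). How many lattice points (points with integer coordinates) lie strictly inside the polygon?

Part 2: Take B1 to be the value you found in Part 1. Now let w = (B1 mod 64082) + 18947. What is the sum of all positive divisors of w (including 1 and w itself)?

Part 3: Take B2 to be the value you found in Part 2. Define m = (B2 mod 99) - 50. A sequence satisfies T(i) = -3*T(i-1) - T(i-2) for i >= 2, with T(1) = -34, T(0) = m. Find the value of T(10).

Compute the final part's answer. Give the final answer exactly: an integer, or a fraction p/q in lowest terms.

273938

Part 1: cross terms: (-7*-17 - 6*8)=71, (6*8 - 9*-17)=201, (9*35 - 20*8)=155, (20*8 - -7*35)=405; twice the area = |832| = 832; area = 416; boundary points = 1 + 1 + 1 + 27 = 30; strictly interior points = area - boundary/2 + 1 = 402; answer 402
Part 2: B1 = 402; w = 19349; 19349 = 11 * 1759; sigma = (1 + 11) * (1 + 1759) = 12 * 1760 = 21120; answer 21120
Part 3: B2 = 21120; m = -17; T(2) = -3*(-34) - 1*(-17) = 119; iterating: T(2)=119, T(3)=-323, T(4)=850, T(5)=-2227, T(6)=5831, T(7)=-15266, T(8)=39967, T(9)=-104635, T(10)=273938; answer 273938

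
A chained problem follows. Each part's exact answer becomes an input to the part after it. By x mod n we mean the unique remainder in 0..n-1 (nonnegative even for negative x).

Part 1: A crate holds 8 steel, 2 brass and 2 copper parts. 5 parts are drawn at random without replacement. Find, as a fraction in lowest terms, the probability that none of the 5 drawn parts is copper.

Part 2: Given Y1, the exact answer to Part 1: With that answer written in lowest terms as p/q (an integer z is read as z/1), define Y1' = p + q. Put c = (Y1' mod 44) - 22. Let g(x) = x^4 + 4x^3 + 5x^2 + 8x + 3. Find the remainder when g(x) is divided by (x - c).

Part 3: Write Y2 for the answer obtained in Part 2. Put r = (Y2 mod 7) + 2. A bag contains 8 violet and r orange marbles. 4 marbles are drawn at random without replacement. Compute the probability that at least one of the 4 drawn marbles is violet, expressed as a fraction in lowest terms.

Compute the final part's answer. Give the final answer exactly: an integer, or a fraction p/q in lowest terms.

Part 1: total draws C(12,5) = 792; favorable C(10,5) = 252; P = 7/22; answer 7/22
Part 2: Y1 = 7/22; threaded value p + q = 29; c = 7; remainder = value at the root: 1*(7)^4 + 4*(7)^3 + 5*(7)^2 + 8*(7)^1 + 3 = (2401) + (1372) + (245) + (56) + (3) = 4077; answer 4077
Part 3: Y2 = 4077; r = 5; total draws C(13,4) = 715; complement C(5,4) = 5; favorable 715 - 5 = 710; P = 142/143; answer 142/143

142/143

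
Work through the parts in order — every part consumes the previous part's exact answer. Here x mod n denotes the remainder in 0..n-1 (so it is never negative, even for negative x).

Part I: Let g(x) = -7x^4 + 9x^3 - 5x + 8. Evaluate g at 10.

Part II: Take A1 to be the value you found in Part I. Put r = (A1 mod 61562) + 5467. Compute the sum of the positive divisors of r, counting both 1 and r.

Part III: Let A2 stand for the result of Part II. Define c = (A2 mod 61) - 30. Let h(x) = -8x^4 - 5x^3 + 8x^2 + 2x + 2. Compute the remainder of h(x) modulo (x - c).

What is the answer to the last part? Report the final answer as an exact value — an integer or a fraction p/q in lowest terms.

Part I: -7*(10)^4 + 9*(10)^3 - 5*(10)^1 + 8 = (-70000) + (9000) + (-50) + (8) = -61042; answer -61042
Part II: A1 = -61042; r = 5987; 5987 is prime, so its only divisors are 1 and 5987; sigma = 1 + 5987 = 5988; answer 5988
Part III: A2 = 5988; c = -20; remainder = value at the root: -8*(-20)^4 - 5*(-20)^3 + 8*(-20)^2 + 2*(-20)^1 + 2 = (-1280000) + (40000) + (3200) + (-40) + (2) = -1236838; answer -1236838

-1236838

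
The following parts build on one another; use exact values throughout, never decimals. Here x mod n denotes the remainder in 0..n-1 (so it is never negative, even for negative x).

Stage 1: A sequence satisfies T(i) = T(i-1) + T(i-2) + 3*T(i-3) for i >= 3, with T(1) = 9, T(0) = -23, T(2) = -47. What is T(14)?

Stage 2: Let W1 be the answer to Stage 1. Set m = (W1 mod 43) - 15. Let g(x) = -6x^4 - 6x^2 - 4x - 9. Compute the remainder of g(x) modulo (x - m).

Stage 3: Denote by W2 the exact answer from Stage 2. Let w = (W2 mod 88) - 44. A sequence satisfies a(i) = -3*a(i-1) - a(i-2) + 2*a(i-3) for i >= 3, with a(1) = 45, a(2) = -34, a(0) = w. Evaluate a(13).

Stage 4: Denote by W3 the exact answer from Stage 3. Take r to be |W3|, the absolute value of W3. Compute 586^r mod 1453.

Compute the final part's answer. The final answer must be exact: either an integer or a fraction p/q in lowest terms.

308

Stage 1: T(3) = 1*(-47) + 1*(9) + 3*(-23) = -107; iterating: T(3)=-107, T(4)=-127, T(5)=-375, T(6)=-823, T(7)=-1579, T(8)=-3527, T(9)=-7575, T(10)=-15839, T(11)=-33995, T(12)=-72559, T(13)=-154071, T(14)=-328615; answer -328615
Stage 2: W1 = -328615; m = 19; remainder = value at the root: -6*(19)^4 - 6*(19)^2 - 4*(19)^1 - 9 = (-781926) + (-2166) + (-76) + (-9) = -784177; answer -784177
Stage 3: W2 = -784177; w = 35; a(3) = -3*(-34) - 1*(45) + 2*(35) = 127; iterating: a(3)=127, a(4)=-257, a(5)=576, a(6)=-1217, a(7)=2561, a(8)=-5314, a(9)=10947, a(10)=-22405, a(11)=45640, a(12)=-92621, a(13)=187413; answer 187413
Stage 4: W3 = 187413; r = 187413; squarings mod 1453: 586^1=586, 586^2=488, 586^4=1305, 586^8=109, 586^16=257, 586^32=664, 586^64=637, 586^128=382, 586^256=624, 586^512=1425, 586^1024=784, 586^2048=37, 586^4096=1369, 586^8192=1244, 586^16384=91, 586^32768=1016, 586^65536=626, 586^131072=1019; 586^187413 = 586^1 * 586^4 * 586^16 * 586^1024 * 586^2048 * 586^4096 * 586^16384 * 586^32768 * 586^131072 = 308 (mod 1453); answer 308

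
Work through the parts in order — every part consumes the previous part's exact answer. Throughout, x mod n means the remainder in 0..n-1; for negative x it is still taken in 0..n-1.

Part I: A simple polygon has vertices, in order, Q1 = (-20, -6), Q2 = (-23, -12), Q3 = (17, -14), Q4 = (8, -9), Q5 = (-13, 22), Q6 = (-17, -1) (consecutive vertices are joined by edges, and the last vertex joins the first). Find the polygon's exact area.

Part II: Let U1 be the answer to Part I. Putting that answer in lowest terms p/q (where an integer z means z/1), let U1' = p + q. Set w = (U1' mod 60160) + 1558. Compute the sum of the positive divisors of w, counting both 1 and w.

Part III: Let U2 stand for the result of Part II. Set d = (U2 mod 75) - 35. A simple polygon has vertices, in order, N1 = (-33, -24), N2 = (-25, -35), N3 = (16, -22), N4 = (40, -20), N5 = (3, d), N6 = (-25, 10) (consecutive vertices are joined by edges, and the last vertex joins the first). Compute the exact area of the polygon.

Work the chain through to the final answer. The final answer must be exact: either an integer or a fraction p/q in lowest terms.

Part I: cross terms: (-20*-12 - -23*-6)=102, (-23*-14 - 17*-12)=526, (17*-9 - 8*-14)=-41, (8*22 - -13*-9)=59, (-13*-1 - -17*22)=387, (-17*-6 - -20*-1)=82; twice the area = |1115| = 1115; area = 1115/2; answer 1115/2
Part II: U1 = 1115/2; threaded value p + q = 1117; w = 2675; 2675 = 5^2 * 107; sigma = (1 + 5 + 25) * (1 + 107) = 31 * 108 = 3348; answer 3348
Part III: U2 = 3348; d = 13; cross terms: (-33*-35 - -25*-24)=555, (-25*-22 - 16*-35)=1110, (16*-20 - 40*-22)=560, (40*13 - 3*-20)=580, (3*10 - -25*13)=355, (-25*-24 - -33*10)=930; twice the area = |4090| = 4090; area = 2045; answer 2045

2045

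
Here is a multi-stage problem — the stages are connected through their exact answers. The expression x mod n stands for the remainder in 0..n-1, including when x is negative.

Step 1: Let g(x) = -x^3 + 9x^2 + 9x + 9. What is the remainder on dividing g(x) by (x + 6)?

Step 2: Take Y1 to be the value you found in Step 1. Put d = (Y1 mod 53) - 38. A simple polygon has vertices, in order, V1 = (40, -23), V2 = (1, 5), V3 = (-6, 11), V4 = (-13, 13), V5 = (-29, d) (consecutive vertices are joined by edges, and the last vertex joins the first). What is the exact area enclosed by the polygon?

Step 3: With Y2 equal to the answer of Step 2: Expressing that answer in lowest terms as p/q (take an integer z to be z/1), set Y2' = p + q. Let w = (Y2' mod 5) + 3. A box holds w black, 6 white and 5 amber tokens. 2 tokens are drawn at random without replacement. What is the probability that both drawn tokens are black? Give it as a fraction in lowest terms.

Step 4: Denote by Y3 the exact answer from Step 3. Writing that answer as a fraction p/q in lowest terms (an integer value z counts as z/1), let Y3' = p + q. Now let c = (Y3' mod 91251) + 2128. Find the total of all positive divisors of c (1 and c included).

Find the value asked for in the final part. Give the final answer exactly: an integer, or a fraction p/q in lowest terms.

3672

Step 1: remainder = value at the root: -1*(-6)^3 + 9*(-6)^2 + 9*(-6)^1 + 9 = (216) + (324) + (-54) + (9) = 495; answer 495
Step 2: Y1 = 495; d = -20; cross terms: (40*5 - 1*-23)=223, (1*11 - -6*5)=41, (-6*13 - -13*11)=65, (-13*-20 - -29*13)=637, (-29*-23 - 40*-20)=1467; twice the area = |2433| = 2433; area = 2433/2; answer 2433/2
Step 3: Y2 = 2433/2; threaded value p + q = 2435; w = 3; total draws C(14,2) = 91; favorable C(3,2) = 3; P = 3/91; answer 3/91
Step 4: Y3 = 3/91; threaded value p + q = 94; c = 2222; 2222 = 2 * 11 * 101; sigma = (1 + 2) * (1 + 11) * (1 + 101) = 3 * 12 * 102 = 3672; answer 3672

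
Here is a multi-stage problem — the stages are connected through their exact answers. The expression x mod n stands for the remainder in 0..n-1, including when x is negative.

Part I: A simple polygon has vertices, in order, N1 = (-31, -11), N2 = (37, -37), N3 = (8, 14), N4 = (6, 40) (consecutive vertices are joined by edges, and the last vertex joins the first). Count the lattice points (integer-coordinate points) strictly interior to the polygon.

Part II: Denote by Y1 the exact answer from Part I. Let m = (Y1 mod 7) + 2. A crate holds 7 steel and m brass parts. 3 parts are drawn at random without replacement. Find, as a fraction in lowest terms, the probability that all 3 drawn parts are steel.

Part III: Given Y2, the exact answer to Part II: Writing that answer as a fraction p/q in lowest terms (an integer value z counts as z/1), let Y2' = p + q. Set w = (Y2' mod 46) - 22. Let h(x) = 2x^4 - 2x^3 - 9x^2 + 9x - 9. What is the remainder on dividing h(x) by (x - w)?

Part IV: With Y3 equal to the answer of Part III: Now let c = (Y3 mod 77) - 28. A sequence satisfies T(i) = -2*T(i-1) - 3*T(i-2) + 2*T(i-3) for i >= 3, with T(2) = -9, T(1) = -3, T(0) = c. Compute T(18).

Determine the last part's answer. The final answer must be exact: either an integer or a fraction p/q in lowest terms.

Part I: cross terms: (-31*-37 - 37*-11)=1554, (37*14 - 8*-37)=814, (8*40 - 6*14)=236, (6*-11 - -31*40)=1174; twice the area = |3778| = 3778; area = 1889; boundary points = 2 + 1 + 2 + 1 = 6; strictly interior points = area - boundary/2 + 1 = 1887; answer 1887
Part II: Y1 = 1887; m = 6; total draws C(13,3) = 286; favorable C(7,3) = 35; P = 35/286; answer 35/286
Part III: Y2 = 35/286; threaded value p + q = 321; w = 23; remainder = value at the root: 2*(23)^4 - 2*(23)^3 - 9*(23)^2 + 9*(23)^1 - 9 = (559682) + (-24334) + (-4761) + (207) + (-9) = 530785; answer 530785
Part IV: Y3 = 530785; c = -4; T(3) = -2*(-9) - 3*(-3) + 2*(-4) = 19; iterating: T(3)=19, T(4)=-17, T(5)=-41, T(6)=171, T(7)=-253, T(8)=-89, T(9)=1279, T(10)=-2797, T(11)=1579, T(12)=7791, T(13)=-25913, T(14)=31611, T(15)=30099, T(16)=-206857, T(17)=386639, T(18)=-92509; answer -92509

-92509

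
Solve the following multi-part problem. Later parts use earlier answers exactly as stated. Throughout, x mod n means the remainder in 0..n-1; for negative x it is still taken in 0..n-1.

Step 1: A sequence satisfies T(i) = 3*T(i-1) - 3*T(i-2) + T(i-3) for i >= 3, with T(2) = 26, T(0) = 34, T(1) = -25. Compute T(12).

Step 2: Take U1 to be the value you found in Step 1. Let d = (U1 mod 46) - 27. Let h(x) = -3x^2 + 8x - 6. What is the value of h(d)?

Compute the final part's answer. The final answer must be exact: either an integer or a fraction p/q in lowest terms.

-1241

Step 1: T(3) = 3*(26) - 3*(-25) + 1*(34) = 187; iterating: T(3)=187, T(4)=458, T(5)=839, T(6)=1330, T(7)=1931, T(8)=2642, T(9)=3463, T(10)=4394, T(11)=5435, T(12)=6586; answer 6586
Step 2: U1 = 6586; d = -19; -3*(-19)^2 + 8*(-19)^1 - 6 = (-1083) + (-152) + (-6) = -1241; answer -1241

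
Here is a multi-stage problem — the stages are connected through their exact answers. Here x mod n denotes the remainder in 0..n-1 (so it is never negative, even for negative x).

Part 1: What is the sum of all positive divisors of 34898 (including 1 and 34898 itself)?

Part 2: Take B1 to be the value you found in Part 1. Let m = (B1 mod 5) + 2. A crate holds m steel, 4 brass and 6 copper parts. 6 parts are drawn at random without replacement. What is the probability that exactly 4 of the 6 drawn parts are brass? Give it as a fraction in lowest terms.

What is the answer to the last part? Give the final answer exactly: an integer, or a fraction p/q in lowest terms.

1/33

Part 1: 34898 = 2 * 17449; sigma = (1 + 2) * (1 + 17449) = 3 * 17450 = 52350; answer 52350
Part 2: B1 = 52350; m = 2; total draws C(12,6) = 924; favorable C(4,4)*C(8,2) = 28; P = 1/33; answer 1/33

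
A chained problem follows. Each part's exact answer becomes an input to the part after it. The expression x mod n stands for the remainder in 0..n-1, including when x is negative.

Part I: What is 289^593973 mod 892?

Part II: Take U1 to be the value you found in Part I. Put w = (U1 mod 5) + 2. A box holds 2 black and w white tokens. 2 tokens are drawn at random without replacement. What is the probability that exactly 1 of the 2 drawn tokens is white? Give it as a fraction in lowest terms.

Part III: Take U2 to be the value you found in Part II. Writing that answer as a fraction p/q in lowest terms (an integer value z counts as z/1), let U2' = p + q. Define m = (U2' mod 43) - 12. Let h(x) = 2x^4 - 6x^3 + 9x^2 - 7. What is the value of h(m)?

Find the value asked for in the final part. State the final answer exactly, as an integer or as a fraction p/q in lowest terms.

Part I: squarings mod 892: 289^1=289, 289^2=565, 289^4=781, 289^8=725, 289^16=237, 289^32=865, 289^64=729, 289^128=701, 289^256=801, 289^512=253, 289^1024=677, 289^2048=733, 289^4096=305, 289^8192=257, 289^16384=41, 289^32768=789, 289^65536=797, 289^131072=105, 289^262144=321, 289^524288=461; 289^593973 = 289^1 * 289^4 * 289^16 * 289^32 * 289^4096 * 289^65536 * 289^524288 = 697 (mod 892); answer 697
Part II: U1 = 697; w = 4; total draws C(6,2) = 15; favorable C(4,1)*C(2,1) = 8; P = 8/15; answer 8/15
Part III: U2 = 8/15; threaded value p + q = 23; m = 11; 2*(11)^4 - 6*(11)^3 + 9*(11)^2 - 7 = (29282) + (-7986) + (1089) + (-7) = 22378; answer 22378

22378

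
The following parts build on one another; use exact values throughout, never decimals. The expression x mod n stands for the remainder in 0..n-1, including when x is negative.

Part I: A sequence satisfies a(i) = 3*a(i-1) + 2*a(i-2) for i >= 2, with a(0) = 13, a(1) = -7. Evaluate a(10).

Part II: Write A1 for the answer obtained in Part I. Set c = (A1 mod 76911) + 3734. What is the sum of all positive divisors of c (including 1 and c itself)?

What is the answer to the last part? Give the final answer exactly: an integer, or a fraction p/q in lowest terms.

Part I: a(2) = 3*(-7) + 2*(13) = 5; iterating: a(2)=5, a(3)=1, a(4)=13, a(5)=41, a(6)=149, a(7)=529, a(8)=1885, a(9)=6713, a(10)=23909; answer 23909
Part II: A1 = 23909; c = 27643; 27643 = 7 * 11 * 359; sigma = (1 + 7) * (1 + 11) * (1 + 359) = 8 * 12 * 360 = 34560; answer 34560

34560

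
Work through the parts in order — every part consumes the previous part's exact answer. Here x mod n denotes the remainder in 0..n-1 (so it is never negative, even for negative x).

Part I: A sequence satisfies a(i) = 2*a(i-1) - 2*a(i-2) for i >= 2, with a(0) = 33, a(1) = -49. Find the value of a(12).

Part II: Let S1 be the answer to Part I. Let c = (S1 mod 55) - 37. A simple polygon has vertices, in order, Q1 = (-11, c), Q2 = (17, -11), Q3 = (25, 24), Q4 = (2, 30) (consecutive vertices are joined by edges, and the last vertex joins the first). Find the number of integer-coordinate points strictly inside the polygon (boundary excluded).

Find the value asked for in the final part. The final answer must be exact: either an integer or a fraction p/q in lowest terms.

944

Part I: a(2) = 2*(-49) - 2*(33) = -164; iterating: a(2)=-164, a(3)=-230, a(4)=-132, a(5)=196, a(6)=656, a(7)=920, a(8)=528, a(9)=-784, a(10)=-2624, a(11)=-3680, a(12)=-2112; answer -2112
Part II: S1 = -2112; c = -4; cross terms: (-11*-11 - 17*-4)=189, (17*24 - 25*-11)=683, (25*30 - 2*24)=702, (2*-4 - -11*30)=322; twice the area = |1896| = 1896; area = 948; boundary points = 7 + 1 + 1 + 1 = 10; strictly interior points = area - boundary/2 + 1 = 944; answer 944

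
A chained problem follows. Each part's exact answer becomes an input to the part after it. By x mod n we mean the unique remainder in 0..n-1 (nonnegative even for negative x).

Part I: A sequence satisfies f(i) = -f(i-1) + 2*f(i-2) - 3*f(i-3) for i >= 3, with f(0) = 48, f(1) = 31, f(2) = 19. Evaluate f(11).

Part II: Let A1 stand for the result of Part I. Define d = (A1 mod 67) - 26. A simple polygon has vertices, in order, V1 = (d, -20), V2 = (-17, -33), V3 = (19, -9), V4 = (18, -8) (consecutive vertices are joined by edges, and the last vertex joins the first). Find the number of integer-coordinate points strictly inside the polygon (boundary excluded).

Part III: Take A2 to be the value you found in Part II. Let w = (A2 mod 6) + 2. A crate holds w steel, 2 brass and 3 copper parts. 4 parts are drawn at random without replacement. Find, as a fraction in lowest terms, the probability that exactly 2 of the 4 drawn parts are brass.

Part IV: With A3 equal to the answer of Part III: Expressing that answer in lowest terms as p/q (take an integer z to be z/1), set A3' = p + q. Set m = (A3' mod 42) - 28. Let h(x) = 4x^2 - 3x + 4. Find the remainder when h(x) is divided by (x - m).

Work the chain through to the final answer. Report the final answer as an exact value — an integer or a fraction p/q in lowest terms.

Part I: f(3) = -1*(19) + 2*(31) - 3*(48) = -101; iterating: f(3)=-101, f(4)=46, f(5)=-305, f(6)=700, f(7)=-1448, f(8)=3763, f(9)=-8759, f(10)=20629, f(11)=-49436; answer -49436
Part II: A1 = -49436; d = -16; cross terms: (-16*-33 - -17*-20)=188, (-17*-9 - 19*-33)=780, (19*-8 - 18*-9)=10, (18*-20 - -16*-8)=-488; twice the area = |490| = 490; area = 245; boundary points = 1 + 12 + 1 + 2 = 16; strictly interior points = area - boundary/2 + 1 = 238; answer 238
Part III: A2 = 238; w = 6; total draws C(11,4) = 330; favorable C(2,2)*C(9,2) = 36; P = 6/55; answer 6/55
Part IV: A3 = 6/55; threaded value p + q = 61; m = -9; remainder = value at the root: 4*(-9)^2 - 3*(-9)^1 + 4 = (324) + (27) + (4) = 355; answer 355

355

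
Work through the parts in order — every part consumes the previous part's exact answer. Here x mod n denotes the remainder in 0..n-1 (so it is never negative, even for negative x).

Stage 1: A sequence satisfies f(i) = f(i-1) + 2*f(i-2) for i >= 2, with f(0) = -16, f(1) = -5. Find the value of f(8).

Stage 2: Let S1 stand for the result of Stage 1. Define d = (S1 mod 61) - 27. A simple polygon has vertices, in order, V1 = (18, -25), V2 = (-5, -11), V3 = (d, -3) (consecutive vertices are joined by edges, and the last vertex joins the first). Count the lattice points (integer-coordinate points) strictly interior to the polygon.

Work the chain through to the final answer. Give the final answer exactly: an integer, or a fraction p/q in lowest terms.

140

Stage 1: f(2) = 1*(-5) + 2*(-16) = -37; iterating: f(2)=-37, f(3)=-47, f(4)=-121, f(5)=-215, f(6)=-457, f(7)=-887, f(8)=-1801; answer -1801
Stage 2: S1 = -1801; d = 2; cross terms: (18*-11 - -5*-25)=-323, (-5*-3 - 2*-11)=37, (2*-25 - 18*-3)=4; twice the area = |-282| = 282; area = 141; boundary points = 1 + 1 + 2 = 4; strictly interior points = area - boundary/2 + 1 = 140; answer 140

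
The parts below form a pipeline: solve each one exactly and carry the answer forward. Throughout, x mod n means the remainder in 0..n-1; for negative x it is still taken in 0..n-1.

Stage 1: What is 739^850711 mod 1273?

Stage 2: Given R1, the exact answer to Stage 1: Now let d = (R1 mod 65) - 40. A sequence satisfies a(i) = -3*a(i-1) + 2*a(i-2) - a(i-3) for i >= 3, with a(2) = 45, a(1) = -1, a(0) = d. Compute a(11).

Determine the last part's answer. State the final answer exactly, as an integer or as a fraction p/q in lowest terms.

-4732471

Stage 1: squarings mod 1273: 739^1=739, 739^2=4, 739^4=16, 739^8=256, 739^16=613, 739^32=234, 739^64=17, 739^128=289, 739^256=776, 739^512=47, 739^1024=936, 739^2048=272, 739^4096=150, 739^8192=859, 739^16384=814, 739^32768=636, 739^65536=955, 739^131072=557, 739^262144=910, 739^524288=650; 739^850711 = 739^1 * 739^2 * 739^4 * 739^16 * 739^256 * 739^512 * 739^2048 * 739^4096 * 739^8192 * 739^16384 * 739^32768 * 739^262144 * 739^524288 = 453 (mod 1273); answer 453
Stage 2: R1 = 453; d = 23; a(3) = -3*(45) + 2*(-1) - 1*(23) = -160; iterating: a(3)=-160, a(4)=571, a(5)=-2078, a(6)=7536, a(7)=-27335, a(8)=99155, a(9)=-359671, a(10)=1304658, a(11)=-4732471; answer -4732471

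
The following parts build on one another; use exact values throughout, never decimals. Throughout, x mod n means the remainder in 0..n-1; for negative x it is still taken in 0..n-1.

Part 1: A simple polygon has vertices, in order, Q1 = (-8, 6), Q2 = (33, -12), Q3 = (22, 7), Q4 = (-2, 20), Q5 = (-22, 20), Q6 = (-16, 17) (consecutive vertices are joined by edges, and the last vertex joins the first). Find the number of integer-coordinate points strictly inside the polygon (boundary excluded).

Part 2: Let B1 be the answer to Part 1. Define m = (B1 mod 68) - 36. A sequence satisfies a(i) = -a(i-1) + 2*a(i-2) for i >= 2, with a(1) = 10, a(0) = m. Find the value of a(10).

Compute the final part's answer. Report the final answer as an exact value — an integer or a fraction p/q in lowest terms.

Part 1: cross terms: (-8*-12 - 33*6)=-102, (33*7 - 22*-12)=495, (22*20 - -2*7)=454, (-2*20 - -22*20)=400, (-22*17 - -16*20)=-54, (-16*6 - -8*17)=40; twice the area = |1233| = 1233; area = 1233/2; boundary points = 1 + 1 + 1 + 20 + 3 + 1 = 27; strictly interior points = area - boundary/2 + 1 = 604; answer 604
Part 2: B1 = 604; m = 24; a(2) = -1*(10) + 2*(24) = 38; iterating: a(2)=38, a(3)=-18, a(4)=94, a(5)=-130, a(6)=318, a(7)=-578, a(8)=1214, a(9)=-2370, a(10)=4798; answer 4798

4798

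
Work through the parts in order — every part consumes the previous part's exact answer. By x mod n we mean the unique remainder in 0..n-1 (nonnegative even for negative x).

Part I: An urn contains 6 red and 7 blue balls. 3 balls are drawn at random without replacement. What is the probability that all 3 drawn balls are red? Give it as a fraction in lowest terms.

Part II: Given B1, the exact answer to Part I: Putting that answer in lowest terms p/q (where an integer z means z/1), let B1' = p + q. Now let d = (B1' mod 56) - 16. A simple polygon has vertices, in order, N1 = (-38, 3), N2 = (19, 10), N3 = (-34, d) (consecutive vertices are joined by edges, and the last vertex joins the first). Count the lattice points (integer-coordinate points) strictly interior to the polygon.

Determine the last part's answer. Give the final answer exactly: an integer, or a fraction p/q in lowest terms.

Part I: total draws C(13,3) = 286; favorable C(6,3) = 20; P = 10/143; answer 10/143
Part II: B1 = 10/143; threaded value p + q = 153; d = 25; cross terms: (-38*10 - 19*3)=-437, (19*25 - -34*10)=815, (-34*3 - -38*25)=848; twice the area = |1226| = 1226; area = 613; boundary points = 1 + 1 + 2 = 4; strictly interior points = area - boundary/2 + 1 = 612; answer 612

612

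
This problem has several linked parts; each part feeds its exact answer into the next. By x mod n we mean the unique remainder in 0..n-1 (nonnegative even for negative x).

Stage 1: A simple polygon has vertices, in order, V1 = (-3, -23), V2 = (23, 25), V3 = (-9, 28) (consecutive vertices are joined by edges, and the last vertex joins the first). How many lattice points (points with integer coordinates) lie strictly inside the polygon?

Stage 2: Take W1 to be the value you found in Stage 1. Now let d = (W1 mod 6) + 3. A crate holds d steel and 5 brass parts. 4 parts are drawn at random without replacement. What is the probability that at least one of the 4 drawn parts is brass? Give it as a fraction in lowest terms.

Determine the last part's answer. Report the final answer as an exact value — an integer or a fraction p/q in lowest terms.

Stage 1: cross terms: (-3*25 - 23*-23)=454, (23*28 - -9*25)=869, (-9*-23 - -3*28)=291; twice the area = |1614| = 1614; area = 807; boundary points = 2 + 1 + 3 = 6; strictly interior points = area - boundary/2 + 1 = 805; answer 805
Stage 2: W1 = 805; d = 4; total draws C(9,4) = 126; complement C(4,4) = 1; favorable 126 - 1 = 125; P = 125/126; answer 125/126

125/126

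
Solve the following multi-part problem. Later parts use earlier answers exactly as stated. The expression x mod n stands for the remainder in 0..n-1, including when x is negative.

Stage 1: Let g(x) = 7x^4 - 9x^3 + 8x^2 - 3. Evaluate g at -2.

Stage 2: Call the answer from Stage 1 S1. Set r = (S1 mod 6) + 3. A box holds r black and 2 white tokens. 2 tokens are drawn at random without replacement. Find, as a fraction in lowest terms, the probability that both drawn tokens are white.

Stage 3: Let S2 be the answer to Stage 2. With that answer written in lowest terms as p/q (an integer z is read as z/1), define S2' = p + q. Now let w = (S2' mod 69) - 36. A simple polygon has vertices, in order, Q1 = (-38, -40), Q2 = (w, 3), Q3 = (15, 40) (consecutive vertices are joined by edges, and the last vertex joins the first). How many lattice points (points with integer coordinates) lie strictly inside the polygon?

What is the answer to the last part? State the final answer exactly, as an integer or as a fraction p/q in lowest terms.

Stage 1: 7*(-2)^4 - 9*(-2)^3 + 8*(-2)^2 - 3 = (112) + (72) + (32) + (-3) = 213; answer 213
Stage 2: S1 = 213; r = 6; total draws C(8,2) = 28; favorable C(2,2) = 1; P = 1/28; answer 1/28
Stage 3: S2 = 1/28; threaded value p + q = 29; w = -7; cross terms: (-38*3 - -7*-40)=-394, (-7*40 - 15*3)=-325, (15*-40 - -38*40)=920; twice the area = |201| = 201; area = 201/2; boundary points = 1 + 1 + 1 = 3; strictly interior points = area - boundary/2 + 1 = 100; answer 100

100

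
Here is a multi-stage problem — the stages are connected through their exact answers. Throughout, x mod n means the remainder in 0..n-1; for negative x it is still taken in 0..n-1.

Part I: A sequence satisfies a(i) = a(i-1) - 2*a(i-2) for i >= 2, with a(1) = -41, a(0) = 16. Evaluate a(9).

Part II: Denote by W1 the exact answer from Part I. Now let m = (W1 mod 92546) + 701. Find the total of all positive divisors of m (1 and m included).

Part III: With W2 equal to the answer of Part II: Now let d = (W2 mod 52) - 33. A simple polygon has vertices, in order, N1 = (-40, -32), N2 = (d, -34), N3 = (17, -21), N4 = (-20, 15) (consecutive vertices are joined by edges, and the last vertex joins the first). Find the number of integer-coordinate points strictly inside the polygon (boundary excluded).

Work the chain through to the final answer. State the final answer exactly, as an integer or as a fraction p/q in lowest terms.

1324

Part I: a(2) = 1*(-41) - 2*(16) = -73; iterating: a(2)=-73, a(3)=9, a(4)=155, a(5)=137, a(6)=-173, a(7)=-447, a(8)=-101, a(9)=793; answer 793
Part II: W1 = 793; m = 1494; 1494 = 2 * 3^2 * 83; sigma = (1 + 2) * (1 + 3 + 9) * (1 + 83) = 3 * 13 * 84 = 3276; answer 3276
Part III: W2 = 3276; d = -33; cross terms: (-40*-34 - -33*-32)=304, (-33*-21 - 17*-34)=1271, (17*15 - -20*-21)=-165, (-20*-32 - -40*15)=1240; twice the area = |2650| = 2650; area = 1325; boundary points = 1 + 1 + 1 + 1 = 4; strictly interior points = area - boundary/2 + 1 = 1324; answer 1324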